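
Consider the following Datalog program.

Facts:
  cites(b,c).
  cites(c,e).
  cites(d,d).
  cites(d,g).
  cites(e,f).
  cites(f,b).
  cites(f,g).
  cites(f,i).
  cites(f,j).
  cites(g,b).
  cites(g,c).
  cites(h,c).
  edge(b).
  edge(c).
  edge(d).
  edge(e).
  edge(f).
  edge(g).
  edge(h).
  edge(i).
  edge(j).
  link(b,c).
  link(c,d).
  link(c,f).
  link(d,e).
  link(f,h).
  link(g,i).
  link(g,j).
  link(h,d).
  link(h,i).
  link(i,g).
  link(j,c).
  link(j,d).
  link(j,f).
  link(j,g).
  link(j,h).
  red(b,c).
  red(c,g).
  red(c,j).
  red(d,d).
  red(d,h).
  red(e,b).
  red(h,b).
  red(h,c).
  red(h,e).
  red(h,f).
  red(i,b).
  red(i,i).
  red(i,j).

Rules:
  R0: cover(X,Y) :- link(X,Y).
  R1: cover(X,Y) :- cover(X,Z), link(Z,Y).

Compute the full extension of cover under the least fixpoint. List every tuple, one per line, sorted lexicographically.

cover(b,c)
cover(b,d)
cover(b,e)
cover(b,f)
cover(b,g)
cover(b,h)
cover(b,i)
cover(b,j)
cover(c,c)
cover(c,d)
cover(c,e)
cover(c,f)
cover(c,g)
cover(c,h)
cover(c,i)
cover(c,j)
cover(d,e)
cover(f,c)
cover(f,d)
cover(f,e)
cover(f,f)
cover(f,g)
cover(f,h)
cover(f,i)
cover(f,j)
cover(g,c)
cover(g,d)
cover(g,e)
cover(g,f)
cover(g,g)
cover(g,h)
cover(g,i)
cover(g,j)
cover(h,c)
cover(h,d)
cover(h,e)
cover(h,f)
cover(h,g)
cover(h,h)
cover(h,i)
cover(h,j)
cover(i,c)
cover(i,d)
cover(i,e)
cover(i,f)
cover(i,g)
cover(i,h)
cover(i,i)
cover(i,j)
cover(j,c)
cover(j,d)
cover(j,e)
cover(j,f)
cover(j,g)
cover(j,h)
cover(j,i)
cover(j,j)

round 1: derive cover(b,c) via R0 from link(b,c)
round 1: derive cover(c,d) via R0 from link(c,d)
round 1: derive cover(c,f) via R0 from link(c,f)
round 1: derive cover(d,e) via R0 from link(d,e)
round 1: derive cover(f,h) via R0 from link(f,h)
round 1: derive cover(g,i) via R0 from link(g,i)
round 1: derive cover(g,j) via R0 from link(g,j)
round 1: derive cover(h,d) via R0 from link(h,d)
round 1: derive cover(h,i) via R0 from link(h,i)
round 1: derive cover(i,g) via R0 from link(i,g)
round 1: derive cover(j,c) via R0 from link(j,c)
round 1: derive cover(j,d) via R0 from link(j,d)
round 1: derive cover(j,f) via R0 from link(j,f)
round 1: derive cover(j,g) via R0 from link(j,g)
round 1: derive cover(j,h) via R0 from link(j,h)
round 2: derive cover(b,d) via R1 from cover(b,c), link(c,d)
round 2: derive cover(b,f) via R1 from cover(b,c), link(c,f)
round 2: derive cover(c,e) via R1 from cover(c,d), link(d,e)
round 2: derive cover(c,h) via R1 from cover(c,f), link(f,h)
round 2: derive cover(f,d) via R1 from cover(f,h), link(h,d)
round 2: derive cover(f,i) via R1 from cover(f,h), link(h,i)
round 2: derive cover(g,c) via R1 from cover(g,j), link(j,c)
round 2: derive cover(g,d) via R1 from cover(g,j), link(j,d)
round 2: derive cover(g,f) via R1 from cover(g,j), link(j,f)
round 2: derive cover(g,g) via R1 from cover(g,i), link(i,g)
round 2: derive cover(g,h) via R1 from cover(g,j), link(j,h)
round 2: derive cover(h,e) via R1 from cover(h,d), link(d,e)
round 2: derive cover(h,g) via R1 from cover(h,i), link(i,g)
round 2: derive cover(i,i) via R1 from cover(i,g), link(g,i)
round 2: derive cover(i,j) via R1 from cover(i,g), link(g,j)
round 2: derive cover(j,e) via R1 from cover(j,d), link(d,e)
round 2: derive cover(j,i) via R1 from cover(j,g), link(g,i)
round 2: derive cover(j,j) via R1 from cover(j,g), link(g,j)
round 3: derive cover(b,e) via R1 from cover(b,d), link(d,e)
round 3: derive cover(b,h) via R1 from cover(b,f), link(f,h)
round 3: derive cover(c,i) via R1 from cover(c,h), link(h,i)
round 3: derive cover(f,e) via R1 from cover(f,d), link(d,e)
round 3: derive cover(f,g) via R1 from cover(f,i), link(i,g)
round 3: derive cover(g,e) via R1 from cover(g,d), link(d,e)
round 3: derive cover(h,j) via R1 from cover(h,g), link(g,j)
round 3: derive cover(i,c) via R1 from cover(i,j), link(j,c)
round 3: derive cover(i,d) via R1 from cover(i,j), link(j,d)
round 3: derive cover(i,f) via R1 from cover(i,j), link(j,f)
round 3: derive cover(i,h) via R1 from cover(i,j), link(j,h)
round 4: derive cover(b,i) via R1 from cover(b,h), link(h,i)
round 4: derive cover(c,g) via R1 from cover(c,i), link(i,g)
round 4: derive cover(f,j) via R1 from cover(f,g), link(g,j)
round 4: derive cover(h,c) via R1 from cover(h,j), link(j,c)
round 4: derive cover(h,f) via R1 from cover(h,j), link(j,f)
round 4: derive cover(h,h) via R1 from cover(h,j), link(j,h)
round 4: derive cover(i,e) via R1 from cover(i,d), link(d,e)
round 5: derive cover(b,g) via R1 from cover(b,i), link(i,g)
round 5: derive cover(c,j) via R1 from cover(c,g), link(g,j)
round 5: derive cover(f,c) via R1 from cover(f,j), link(j,c)
round 5: derive cover(f,f) via R1 from cover(f,j), link(j,f)
round 6: derive cover(b,j) via R1 from cover(b,g), link(g,j)
round 6: derive cover(c,c) via R1 from cover(c,j), link(j,c)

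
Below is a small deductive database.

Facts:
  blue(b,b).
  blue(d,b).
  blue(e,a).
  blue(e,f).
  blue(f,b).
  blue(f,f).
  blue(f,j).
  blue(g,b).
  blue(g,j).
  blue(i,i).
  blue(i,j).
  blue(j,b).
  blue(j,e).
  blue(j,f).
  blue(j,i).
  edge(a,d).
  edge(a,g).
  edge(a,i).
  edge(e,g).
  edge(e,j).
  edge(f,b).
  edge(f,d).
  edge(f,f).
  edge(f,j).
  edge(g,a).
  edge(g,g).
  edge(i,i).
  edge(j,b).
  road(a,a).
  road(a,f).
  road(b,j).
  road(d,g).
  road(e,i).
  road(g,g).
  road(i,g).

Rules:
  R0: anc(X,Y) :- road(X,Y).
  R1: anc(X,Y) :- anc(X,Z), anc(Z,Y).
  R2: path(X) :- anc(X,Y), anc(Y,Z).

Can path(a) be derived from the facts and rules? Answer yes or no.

yes

round 1: derive anc(a,a) via R0 from road(a,a)
round 1: derive anc(a,f) via R0 from road(a,f)
round 1: derive anc(b,j) via R0 from road(b,j)
round 1: derive anc(d,g) via R0 from road(d,g)
round 1: derive anc(e,i) via R0 from road(e,i)
round 1: derive anc(g,g) via R0 from road(g,g)
round 1: derive anc(i,g) via R0 from road(i,g)
round 2: derive anc(e,g) via R1 from anc(e,i), anc(i,g)
round 2: derive path(a) via R2 from anc(a,a), anc(a,a)
round 2: derive path(d) via R2 from anc(d,g), anc(g,g)
round 2: derive path(e) via R2 from anc(e,i), anc(i,g)
round 2: derive path(g) via R2 from anc(g,g), anc(g,g)
round 2: derive path(i) via R2 from anc(i,g), anc(g,g)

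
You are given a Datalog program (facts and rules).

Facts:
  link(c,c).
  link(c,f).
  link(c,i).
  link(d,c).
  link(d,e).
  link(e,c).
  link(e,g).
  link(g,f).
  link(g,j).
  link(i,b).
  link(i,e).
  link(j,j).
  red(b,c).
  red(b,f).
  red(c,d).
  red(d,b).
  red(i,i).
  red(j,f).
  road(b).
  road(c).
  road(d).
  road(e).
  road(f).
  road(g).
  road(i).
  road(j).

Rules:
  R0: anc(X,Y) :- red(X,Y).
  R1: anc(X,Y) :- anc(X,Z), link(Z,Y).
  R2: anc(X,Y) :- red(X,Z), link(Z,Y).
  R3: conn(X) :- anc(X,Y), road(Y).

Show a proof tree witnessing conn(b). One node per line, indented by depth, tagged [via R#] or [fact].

conn(b)  [via R3]
  anc(b,c)  [via R0]
    red(b,c)  [fact]
  road(c)  [fact]

round 1: derive anc(b,c) via R0 from red(b,c)
round 1: derive anc(b,f) via R0 from red(b,f)
round 1: derive anc(c,d) via R0 from red(c,d)
round 1: derive anc(d,b) via R0 from red(d,b)
round 1: derive anc(i,i) via R0 from red(i,i)
round 1: derive anc(j,f) via R0 from red(j,f)
round 1: derive anc(b,i) via R2 from red(b,c), link(c,i)
round 1: derive anc(c,c) via R2 from red(c,d), link(d,c)
round 1: derive anc(c,e) via R2 from red(c,d), link(d,e)
round 1: derive anc(i,b) via R2 from red(i,i), link(i,b)
round 1: derive anc(i,e) via R2 from red(i,i), link(i,e)
round 2: derive anc(b,b) via R1 from anc(b,i), link(i,b)
round 2: derive anc(b,e) via R1 from anc(b,i), link(i,e)
round 2: derive anc(c,f) via R1 from anc(c,c), link(c,f)
round 2: derive anc(c,g) via R1 from anc(c,e), link(e,g)
round 2: derive anc(c,i) via R1 from anc(c,c), link(c,i)
round 2: derive anc(i,c) via R1 from anc(i,e), link(e,c)
round 2: derive anc(i,g) via R1 from anc(i,e), link(e,g)
round 2: derive conn(b) via R3 from anc(b,c), road(c)
round 2: derive conn(c) via R3 from anc(c,c), road(c)
round 2: derive conn(d) via R3 from anc(d,b), road(b)
round 2: derive conn(i) via R3 from anc(i,b), road(b)
round 2: derive conn(j) via R3 from anc(j,f), road(f)
round 3: derive anc(b,g) via R1 from anc(b,e), link(e,g)
round 3: derive anc(c,b) via R1 from anc(c,i), link(i,b)
round 3: derive anc(c,j) via R1 from anc(c,g), link(g,j)
round 3: derive anc(i,f) via R1 from anc(i,c), link(c,f)
round 3: derive anc(i,j) via R1 from anc(i,g), link(g,j)
round 4: derive anc(b,j) via R1 from anc(b,g), link(g,j)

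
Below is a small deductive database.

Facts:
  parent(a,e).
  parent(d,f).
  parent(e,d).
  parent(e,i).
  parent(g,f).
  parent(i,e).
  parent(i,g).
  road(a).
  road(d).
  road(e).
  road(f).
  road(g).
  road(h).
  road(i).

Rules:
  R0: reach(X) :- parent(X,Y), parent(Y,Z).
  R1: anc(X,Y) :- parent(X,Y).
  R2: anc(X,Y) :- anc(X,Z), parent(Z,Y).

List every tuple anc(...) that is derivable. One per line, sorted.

anc(a,d)
anc(a,e)
anc(a,f)
anc(a,g)
anc(a,i)
anc(d,f)
anc(e,d)
anc(e,e)
anc(e,f)
anc(e,g)
anc(e,i)
anc(g,f)
anc(i,d)
anc(i,e)
anc(i,f)
anc(i,g)
anc(i,i)

round 1: derive anc(a,e) via R1 from parent(a,e)
round 1: derive anc(d,f) via R1 from parent(d,f)
round 1: derive anc(e,d) via R1 from parent(e,d)
round 1: derive anc(e,i) via R1 from parent(e,i)
round 1: derive anc(g,f) via R1 from parent(g,f)
round 1: derive anc(i,e) via R1 from parent(i,e)
round 1: derive anc(i,g) via R1 from parent(i,g)
round 2: derive anc(a,d) via R2 from anc(a,e), parent(e,d)
round 2: derive anc(a,i) via R2 from anc(a,e), parent(e,i)
round 2: derive anc(e,e) via R2 from anc(e,i), parent(i,e)
round 2: derive anc(e,f) via R2 from anc(e,d), parent(d,f)
round 2: derive anc(e,g) via R2 from anc(e,i), parent(i,g)
round 2: derive anc(i,d) via R2 from anc(i,e), parent(e,d)
round 2: derive anc(i,f) via R2 from anc(i,g), parent(g,f)
round 2: derive anc(i,i) via R2 from anc(i,e), parent(e,i)
round 3: derive anc(a,f) via R2 from anc(a,d), parent(d,f)
round 3: derive anc(a,g) via R2 from anc(a,i), parent(i,g)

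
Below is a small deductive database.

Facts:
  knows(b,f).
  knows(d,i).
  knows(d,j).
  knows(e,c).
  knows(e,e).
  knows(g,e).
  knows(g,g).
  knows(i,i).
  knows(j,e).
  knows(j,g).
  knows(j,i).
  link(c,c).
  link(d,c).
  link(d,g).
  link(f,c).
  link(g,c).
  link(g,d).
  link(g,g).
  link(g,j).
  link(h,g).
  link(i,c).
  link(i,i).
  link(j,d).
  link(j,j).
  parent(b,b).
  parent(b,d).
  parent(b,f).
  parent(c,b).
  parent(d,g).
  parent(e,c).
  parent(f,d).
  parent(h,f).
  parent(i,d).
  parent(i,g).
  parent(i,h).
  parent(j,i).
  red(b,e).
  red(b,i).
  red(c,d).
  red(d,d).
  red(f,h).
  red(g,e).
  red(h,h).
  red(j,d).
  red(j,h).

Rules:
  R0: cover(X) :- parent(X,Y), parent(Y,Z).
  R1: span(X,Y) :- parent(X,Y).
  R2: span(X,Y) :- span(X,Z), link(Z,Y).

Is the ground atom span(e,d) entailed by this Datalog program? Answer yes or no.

no

round 1: derive span(b,b) via R1 from parent(b,b)
round 1: derive span(b,d) via R1 from parent(b,d)
round 1: derive span(b,f) via R1 from parent(b,f)
round 1: derive span(c,b) via R1 from parent(c,b)
round 1: derive span(d,g) via R1 from parent(d,g)
round 1: derive span(e,c) via R1 from parent(e,c)
round 1: derive span(f,d) via R1 from parent(f,d)
round 1: derive span(h,f) via R1 from parent(h,f)
round 1: derive span(i,d) via R1 from parent(i,d)
round 1: derive span(i,g) via R1 from parent(i,g)
round 1: derive span(i,h) via R1 from parent(i,h)
round 1: derive span(j,i) via R1 from parent(j,i)
round 2: derive span(b,c) via R2 from span(b,d), link(d,c)
round 2: derive span(b,g) via R2 from span(b,d), link(d,g)
round 2: derive span(d,c) via R2 from span(d,g), link(g,c)
round 2: derive span(d,d) via R2 from span(d,g), link(g,d)
round 2: derive span(d,j) via R2 from span(d,g), link(g,j)
round 2: derive span(f,c) via R2 from span(f,d), link(d,c)
round 2: derive span(f,g) via R2 from span(f,d), link(d,g)
round 2: derive span(h,c) via R2 from span(h,f), link(f,c)
round 2: derive span(i,c) via R2 from span(i,d), link(d,c)
round 2: derive span(i,j) via R2 from span(i,g), link(g,j)
round 2: derive span(j,c) via R2 from span(j,i), link(i,c)
round 3: derive span(b,j) via R2 from span(b,g), link(g,j)
round 3: derive span(f,j) via R2 from span(f,g), link(g,j)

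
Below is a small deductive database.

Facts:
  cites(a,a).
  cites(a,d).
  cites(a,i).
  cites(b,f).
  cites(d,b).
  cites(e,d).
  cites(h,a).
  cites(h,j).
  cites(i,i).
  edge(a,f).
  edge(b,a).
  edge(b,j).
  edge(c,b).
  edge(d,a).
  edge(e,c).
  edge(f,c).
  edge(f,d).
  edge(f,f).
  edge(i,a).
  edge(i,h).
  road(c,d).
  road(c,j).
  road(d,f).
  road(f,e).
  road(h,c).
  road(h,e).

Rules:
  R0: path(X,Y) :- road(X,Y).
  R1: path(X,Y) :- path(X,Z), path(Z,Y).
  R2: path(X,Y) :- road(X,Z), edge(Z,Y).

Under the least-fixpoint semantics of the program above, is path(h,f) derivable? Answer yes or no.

round 1: derive path(c,d) via R0 from road(c,d)
round 1: derive path(c,j) via R0 from road(c,j)
round 1: derive path(d,f) via R0 from road(d,f)
round 1: derive path(f,e) via R0 from road(f,e)
round 1: derive path(h,c) via R0 from road(h,c)
round 1: derive path(h,e) via R0 from road(h,e)
round 1: derive path(c,a) via R2 from road(c,d), edge(d,a)
round 1: derive path(d,c) via R2 from road(d,f), edge(f,c)
round 1: derive path(d,d) via R2 from road(d,f), edge(f,d)
round 1: derive path(f,c) via R2 from road(f,e), edge(e,c)
round 1: derive path(h,b) via R2 from road(h,c), edge(c,b)
round 2: derive path(c,c) via R1 from path(c,d), path(d,c)
round 2: derive path(c,f) via R1 from path(c,d), path(d,f)
round 2: derive path(d,a) via R1 from path(d,c), path(c,a)
round 2: derive path(d,e) via R1 from path(d,f), path(f,e)
round 2: derive path(d,j) via R1 from path(d,c), path(c,j)
round 2: derive path(f,a) via R1 from path(f,c), path(c,a)
round 2: derive path(f,d) via R1 from path(f,c), path(c,d)
round 2: derive path(f,j) via R1 from path(f,c), path(c,j)
round 2: derive path(h,a) via R1 from path(h,c), path(c,a)
round 2: derive path(h,d) via R1 from path(h,c), path(c,d)
round 2: derive path(h,j) via R1 from path(h,c), path(c,j)
round 3: derive path(c,e) via R1 from path(c,d), path(d,e)
round 3: derive path(f,f) via R1 from path(f,c), path(c,f)
round 3: derive path(h,f) via R1 from path(h,c), path(c,f)

yes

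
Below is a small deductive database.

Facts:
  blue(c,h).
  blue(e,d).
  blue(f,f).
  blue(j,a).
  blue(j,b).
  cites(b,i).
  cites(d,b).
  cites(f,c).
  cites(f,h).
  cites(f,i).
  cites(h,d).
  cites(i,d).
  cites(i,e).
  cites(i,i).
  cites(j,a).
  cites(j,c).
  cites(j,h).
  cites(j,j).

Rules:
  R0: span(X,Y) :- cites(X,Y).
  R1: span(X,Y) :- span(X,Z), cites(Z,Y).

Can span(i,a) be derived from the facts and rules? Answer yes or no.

no

round 1: derive span(b,i) via R0 from cites(b,i)
round 1: derive span(d,b) via R0 from cites(d,b)
round 1: derive span(f,c) via R0 from cites(f,c)
round 1: derive span(f,h) via R0 from cites(f,h)
round 1: derive span(f,i) via R0 from cites(f,i)
round 1: derive span(h,d) via R0 from cites(h,d)
round 1: derive span(i,d) via R0 from cites(i,d)
round 1: derive span(i,e) via R0 from cites(i,e)
round 1: derive span(i,i) via R0 from cites(i,i)
round 1: derive span(j,a) via R0 from cites(j,a)
round 1: derive span(j,c) via R0 from cites(j,c)
round 1: derive span(j,h) via R0 from cites(j,h)
round 1: derive span(j,j) via R0 from cites(j,j)
round 2: derive span(b,d) via R1 from span(b,i), cites(i,d)
round 2: derive span(b,e) via R1 from span(b,i), cites(i,e)
round 2: derive span(d,i) via R1 from span(d,b), cites(b,i)
round 2: derive span(f,d) via R1 from span(f,h), cites(h,d)
round 2: derive span(f,e) via R1 from span(f,i), cites(i,e)
round 2: derive span(h,b) via R1 from span(h,d), cites(d,b)
round 2: derive span(i,b) via R1 from span(i,d), cites(d,b)
round 2: derive span(j,d) via R1 from span(j,h), cites(h,d)
round 3: derive span(b,b) via R1 from span(b,d), cites(d,b)
round 3: derive span(d,d) via R1 from span(d,i), cites(i,d)
round 3: derive span(d,e) via R1 from span(d,i), cites(i,e)
round 3: derive span(f,b) via R1 from span(f,d), cites(d,b)
round 3: derive span(h,i) via R1 from span(h,b), cites(b,i)
round 3: derive span(j,b) via R1 from span(j,d), cites(d,b)
round 4: derive span(h,e) via R1 from span(h,i), cites(i,e)
round 4: derive span(j,i) via R1 from span(j,b), cites(b,i)
round 5: derive span(j,e) via R1 from span(j,i), cites(i,e)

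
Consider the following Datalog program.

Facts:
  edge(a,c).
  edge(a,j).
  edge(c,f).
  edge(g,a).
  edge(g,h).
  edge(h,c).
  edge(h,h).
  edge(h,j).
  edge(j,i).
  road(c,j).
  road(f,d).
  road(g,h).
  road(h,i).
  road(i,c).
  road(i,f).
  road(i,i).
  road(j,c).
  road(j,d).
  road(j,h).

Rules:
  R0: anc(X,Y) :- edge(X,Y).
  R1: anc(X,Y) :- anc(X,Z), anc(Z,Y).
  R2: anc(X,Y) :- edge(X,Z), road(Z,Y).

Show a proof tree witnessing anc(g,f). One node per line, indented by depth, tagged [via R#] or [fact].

round 1: derive anc(a,c) via R0 from edge(a,c)
round 1: derive anc(a,j) via R0 from edge(a,j)
round 1: derive anc(c,f) via R0 from edge(c,f)
round 1: derive anc(g,a) via R0 from edge(g,a)
round 1: derive anc(g,h) via R0 from edge(g,h)
round 1: derive anc(h,c) via R0 from edge(h,c)
round 1: derive anc(h,h) via R0 from edge(h,h)
round 1: derive anc(h,j) via R0 from edge(h,j)
round 1: derive anc(j,i) via R0 from edge(j,i)
round 1: derive anc(a,d) via R2 from edge(a,j), road(j,d)
round 1: derive anc(a,h) via R2 from edge(a,j), road(j,h)
round 1: derive anc(c,d) via R2 from edge(c,f), road(f,d)
round 1: derive anc(g,i) via R2 from edge(g,h), road(h,i)
round 1: derive anc(h,d) via R2 from edge(h,j), road(j,d)
round 1: derive anc(h,i) via R2 from edge(h,h), road(h,i)
round 1: derive anc(j,c) via R2 from edge(j,i), road(i,c)
round 1: derive anc(j,f) via R2 from edge(j,i), road(i,f)
round 2: derive anc(a,f) via R1 from anc(a,c), anc(c,f)
round 2: derive anc(a,i) via R1 from anc(a,h), anc(h,i)
round 2: derive anc(g,c) via R1 from anc(g,a), anc(a,c)
round 2: derive anc(g,d) via R1 from anc(g,a), anc(a,d)
round 2: derive anc(g,j) via R1 from anc(g,a), anc(a,j)
round 2: derive anc(h,f) via R1 from anc(h,c), anc(c,f)
round 2: derive anc(j,d) via R1 from anc(j,c), anc(c,d)
round 3: derive anc(g,f) via R1 from anc(g,a), anc(a,f)

anc(g,f)  [via R1]
  anc(g,a)  [via R0]
    edge(g,a)  [fact]
  anc(a,f)  [via R1]
    anc(a,c)  [via R0]
      edge(a,c)  [fact]
    anc(c,f)  [via R0]
      edge(c,f)  [fact]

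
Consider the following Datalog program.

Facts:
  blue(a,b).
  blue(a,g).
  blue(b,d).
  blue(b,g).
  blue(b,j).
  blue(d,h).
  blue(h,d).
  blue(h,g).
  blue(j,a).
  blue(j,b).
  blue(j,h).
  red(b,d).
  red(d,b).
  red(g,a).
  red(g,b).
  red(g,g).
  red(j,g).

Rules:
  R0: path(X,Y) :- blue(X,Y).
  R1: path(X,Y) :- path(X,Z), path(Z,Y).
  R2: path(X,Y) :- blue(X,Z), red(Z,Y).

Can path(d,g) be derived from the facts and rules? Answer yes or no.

yes

round 1: derive path(a,b) via R0 from blue(a,b)
round 1: derive path(a,g) via R0 from blue(a,g)
round 1: derive path(b,d) via R0 from blue(b,d)
round 1: derive path(b,g) via R0 from blue(b,g)
round 1: derive path(b,j) via R0 from blue(b,j)
round 1: derive path(d,h) via R0 from blue(d,h)
round 1: derive path(h,d) via R0 from blue(h,d)
round 1: derive path(h,g) via R0 from blue(h,g)
round 1: derive path(j,a) via R0 from blue(j,a)
round 1: derive path(j,b) via R0 from blue(j,b)
round 1: derive path(j,h) via R0 from blue(j,h)
round 1: derive path(a,a) via R2 from blue(a,g), red(g,a)
round 1: derive path(a,d) via R2 from blue(a,b), red(b,d)
round 1: derive path(b,a) via R2 from blue(b,g), red(g,a)
round 1: derive path(b,b) via R2 from blue(b,d), red(d,b)
round 1: derive path(h,a) via R2 from blue(h,g), red(g,a)
round 1: derive path(h,b) via R2 from blue(h,d), red(d,b)
round 1: derive path(j,d) via R2 from blue(j,b), red(b,d)
round 2: derive path(a,h) via R1 from path(a,d), path(d,h)
round 2: derive path(a,j) via R1 from path(a,b), path(b,j)
round 2: derive path(b,h) via R1 from path(b,d), path(d,h)
round 2: derive path(d,a) via R1 from path(d,h), path(h,a)
round 2: derive path(d,b) via R1 from path(d,h), path(h,b)
round 2: derive path(d,d) via R1 from path(d,h), path(h,d)
round 2: derive path(d,g) via R1 from path(d,h), path(h,g)
round 2: derive path(h,h) via R1 from path(h,d), path(d,h)
round 2: derive path(h,j) via R1 from path(h,b), path(b,j)
round 2: derive path(j,g) via R1 from path(j,a), path(a,g)
round 2: derive path(j,j) via R1 from path(j,b), path(b,j)
round 3: derive path(d,j) via R1 from path(d,a), path(a,j)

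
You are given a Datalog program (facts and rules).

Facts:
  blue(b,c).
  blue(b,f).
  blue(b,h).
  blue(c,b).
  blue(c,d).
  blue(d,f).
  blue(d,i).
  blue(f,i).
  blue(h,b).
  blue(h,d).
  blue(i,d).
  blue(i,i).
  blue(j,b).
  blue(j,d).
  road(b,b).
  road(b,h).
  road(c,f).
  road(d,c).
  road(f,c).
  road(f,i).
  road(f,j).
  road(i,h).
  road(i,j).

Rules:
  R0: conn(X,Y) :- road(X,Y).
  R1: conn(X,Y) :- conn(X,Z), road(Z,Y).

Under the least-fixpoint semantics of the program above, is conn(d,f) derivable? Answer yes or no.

round 1: derive conn(b,b) via R0 from road(b,b)
round 1: derive conn(b,h) via R0 from road(b,h)
round 1: derive conn(c,f) via R0 from road(c,f)
round 1: derive conn(d,c) via R0 from road(d,c)
round 1: derive conn(f,c) via R0 from road(f,c)
round 1: derive conn(f,i) via R0 from road(f,i)
round 1: derive conn(f,j) via R0 from road(f,j)
round 1: derive conn(i,h) via R0 from road(i,h)
round 1: derive conn(i,j) via R0 from road(i,j)
round 2: derive conn(c,c) via R1 from conn(c,f), road(f,c)
round 2: derive conn(c,i) via R1 from conn(c,f), road(f,i)
round 2: derive conn(c,j) via R1 from conn(c,f), road(f,j)
round 2: derive conn(d,f) via R1 from conn(d,c), road(c,f)
round 2: derive conn(f,f) via R1 from conn(f,c), road(c,f)
round 2: derive conn(f,h) via R1 from conn(f,i), road(i,h)
round 3: derive conn(c,h) via R1 from conn(c,i), road(i,h)
round 3: derive conn(d,i) via R1 from conn(d,f), road(f,i)
round 3: derive conn(d,j) via R1 from conn(d,f), road(f,j)
round 4: derive conn(d,h) via R1 from conn(d,i), road(i,h)

yes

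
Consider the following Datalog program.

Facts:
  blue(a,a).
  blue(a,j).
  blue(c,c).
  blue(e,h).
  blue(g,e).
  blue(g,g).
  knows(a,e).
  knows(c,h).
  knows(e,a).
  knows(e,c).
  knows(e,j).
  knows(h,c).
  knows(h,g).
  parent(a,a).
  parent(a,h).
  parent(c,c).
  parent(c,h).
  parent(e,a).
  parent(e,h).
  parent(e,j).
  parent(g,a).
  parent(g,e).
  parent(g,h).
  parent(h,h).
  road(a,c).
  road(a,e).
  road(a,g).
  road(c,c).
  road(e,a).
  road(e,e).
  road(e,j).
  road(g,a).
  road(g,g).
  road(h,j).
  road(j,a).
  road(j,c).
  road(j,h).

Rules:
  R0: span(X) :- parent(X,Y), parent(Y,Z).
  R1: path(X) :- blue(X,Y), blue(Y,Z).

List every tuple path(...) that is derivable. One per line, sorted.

path(a)
path(c)
path(g)

round 1: derive path(a) via R1 from blue(a,a), blue(a,a)
round 1: derive path(c) via R1 from blue(c,c), blue(c,c)
round 1: derive path(g) via R1 from blue(g,e), blue(e,h)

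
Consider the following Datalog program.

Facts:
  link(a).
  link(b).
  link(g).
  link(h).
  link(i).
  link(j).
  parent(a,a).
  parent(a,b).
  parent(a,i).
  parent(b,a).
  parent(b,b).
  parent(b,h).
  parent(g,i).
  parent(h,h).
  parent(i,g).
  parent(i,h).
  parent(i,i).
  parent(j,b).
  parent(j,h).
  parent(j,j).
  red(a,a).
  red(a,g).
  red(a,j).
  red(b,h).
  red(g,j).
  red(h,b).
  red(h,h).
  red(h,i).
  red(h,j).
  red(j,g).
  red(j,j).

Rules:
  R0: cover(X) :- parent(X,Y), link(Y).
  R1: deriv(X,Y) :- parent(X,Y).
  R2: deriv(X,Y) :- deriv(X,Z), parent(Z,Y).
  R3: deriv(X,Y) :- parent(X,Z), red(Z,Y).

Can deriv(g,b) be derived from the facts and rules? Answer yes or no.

no

round 1: derive deriv(a,a) via R1 from parent(a,a)
round 1: derive deriv(a,b) via R1 from parent(a,b)
round 1: derive deriv(a,i) via R1 from parent(a,i)
round 1: derive deriv(b,a) via R1 from parent(b,a)
round 1: derive deriv(b,b) via R1 from parent(b,b)
round 1: derive deriv(b,h) via R1 from parent(b,h)
round 1: derive deriv(g,i) via R1 from parent(g,i)
round 1: derive deriv(h,h) via R1 from parent(h,h)
round 1: derive deriv(i,g) via R1 from parent(i,g)
round 1: derive deriv(i,h) via R1 from parent(i,h)
round 1: derive deriv(i,i) via R1 from parent(i,i)
round 1: derive deriv(j,b) via R1 from parent(j,b)
round 1: derive deriv(j,h) via R1 from parent(j,h)
round 1: derive deriv(j,j) via R1 from parent(j,j)
round 1: derive deriv(a,g) via R3 from parent(a,a), red(a,g)
round 1: derive deriv(a,h) via R3 from parent(a,b), red(b,h)
round 1: derive deriv(a,j) via R3 from parent(a,a), red(a,j)
round 1: derive deriv(b,g) via R3 from parent(b,a), red(a,g)
round 1: derive deriv(b,i) via R3 from parent(b,h), red(h,i)
round 1: derive deriv(b,j) via R3 from parent(b,a), red(a,j)
round 1: derive deriv(h,b) via R3 from parent(h,h), red(h,b)
round 1: derive deriv(h,i) via R3 from parent(h,h), red(h,i)
round 1: derive deriv(h,j) via R3 from parent(h,h), red(h,j)
round 1: derive deriv(i,b) via R3 from parent(i,h), red(h,b)
round 1: derive deriv(i,j) via R3 from parent(i,g), red(g,j)
round 1: derive deriv(j,g) via R3 from parent(j,j), red(j,g)
round 1: derive deriv(j,i) via R3 from parent(j,h), red(h,i)
round 2: derive deriv(g,g) via R2 from deriv(g,i), parent(i,g)
round 2: derive deriv(g,h) via R2 from deriv(g,i), parent(i,h)
round 2: derive deriv(h,a) via R2 from deriv(h,b), parent(b,a)
round 2: derive deriv(h,g) via R2 from deriv(h,i), parent(i,g)
round 2: derive deriv(i,a) via R2 from deriv(i,b), parent(b,a)
round 2: derive deriv(j,a) via R2 from deriv(j,b), parent(b,a)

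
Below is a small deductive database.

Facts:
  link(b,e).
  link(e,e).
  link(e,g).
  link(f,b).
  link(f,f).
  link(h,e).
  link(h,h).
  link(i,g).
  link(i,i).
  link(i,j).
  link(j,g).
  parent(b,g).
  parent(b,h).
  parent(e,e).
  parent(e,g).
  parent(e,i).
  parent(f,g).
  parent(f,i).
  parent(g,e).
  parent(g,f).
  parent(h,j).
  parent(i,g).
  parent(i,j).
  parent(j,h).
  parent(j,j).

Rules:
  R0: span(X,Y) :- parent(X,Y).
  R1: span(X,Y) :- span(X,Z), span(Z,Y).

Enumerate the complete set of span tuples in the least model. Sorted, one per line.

round 1: derive span(b,g) via R0 from parent(b,g)
round 1: derive span(b,h) via R0 from parent(b,h)
round 1: derive span(e,e) via R0 from parent(e,e)
round 1: derive span(e,g) via R0 from parent(e,g)
round 1: derive span(e,i) via R0 from parent(e,i)
round 1: derive span(f,g) via R0 from parent(f,g)
round 1: derive span(f,i) via R0 from parent(f,i)
round 1: derive span(g,e) via R0 from parent(g,e)
round 1: derive span(g,f) via R0 from parent(g,f)
round 1: derive span(h,j) via R0 from parent(h,j)
round 1: derive span(i,g) via R0 from parent(i,g)
round 1: derive span(i,j) via R0 from parent(i,j)
round 1: derive span(j,h) via R0 from parent(j,h)
round 1: derive span(j,j) via R0 from parent(j,j)
round 2: derive span(b,e) via R1 from span(b,g), span(g,e)
round 2: derive span(b,f) via R1 from span(b,g), span(g,f)
round 2: derive span(b,j) via R1 from span(b,h), span(h,j)
round 2: derive span(e,f) via R1 from span(e,g), span(g,f)
round 2: derive span(e,j) via R1 from span(e,i), span(i,j)
round 2: derive span(f,e) via R1 from span(f,g), span(g,e)
round 2: derive span(f,f) via R1 from span(f,g), span(g,f)
round 2: derive span(f,j) via R1 from span(f,i), span(i,j)
round 2: derive span(g,g) via R1 from span(g,e), span(e,g)
round 2: derive span(g,i) via R1 from span(g,e), span(e,i)
round 2: derive span(h,h) via R1 from span(h,j), span(j,h)
round 2: derive span(i,e) via R1 from span(i,g), span(g,e)
round 2: derive span(i,f) via R1 from span(i,g), span(g,f)
round 2: derive span(i,h) via R1 from span(i,j), span(j,h)
round 3: derive span(b,i) via R1 from span(b,e), span(e,i)
round 3: derive span(e,h) via R1 from span(e,i), span(i,h)
round 3: derive span(f,h) via R1 from span(f,i), span(i,h)
round 3: derive span(g,h) via R1 from span(g,i), span(i,h)
round 3: derive span(g,j) via R1 from span(g,e), span(e,j)
round 3: derive span(i,i) via R1 from span(i,e), span(e,i)

span(b,e)
span(b,f)
span(b,g)
span(b,h)
span(b,i)
span(b,j)
span(e,e)
span(e,f)
span(e,g)
span(e,h)
span(e,i)
span(e,j)
span(f,e)
span(f,f)
span(f,g)
span(f,h)
span(f,i)
span(f,j)
span(g,e)
span(g,f)
span(g,g)
span(g,h)
span(g,i)
span(g,j)
span(h,h)
span(h,j)
span(i,e)
span(i,f)
span(i,g)
span(i,h)
span(i,i)
span(i,j)
span(j,h)
span(j,j)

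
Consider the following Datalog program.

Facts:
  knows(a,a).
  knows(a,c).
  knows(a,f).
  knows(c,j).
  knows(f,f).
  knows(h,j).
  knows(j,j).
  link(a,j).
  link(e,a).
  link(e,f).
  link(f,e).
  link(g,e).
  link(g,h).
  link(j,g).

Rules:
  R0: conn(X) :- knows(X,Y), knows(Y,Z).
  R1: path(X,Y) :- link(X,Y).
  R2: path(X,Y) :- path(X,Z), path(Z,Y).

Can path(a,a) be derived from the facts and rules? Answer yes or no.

yes

round 1: derive path(a,j) via R1 from link(a,j)
round 1: derive path(e,a) via R1 from link(e,a)
round 1: derive path(e,f) via R1 from link(e,f)
round 1: derive path(f,e) via R1 from link(f,e)
round 1: derive path(g,e) via R1 from link(g,e)
round 1: derive path(g,h) via R1 from link(g,h)
round 1: derive path(j,g) via R1 from link(j,g)
round 2: derive path(a,g) via R2 from path(a,j), path(j,g)
round 2: derive path(e,e) via R2 from path(e,f), path(f,e)
round 2: derive path(e,j) via R2 from path(e,a), path(a,j)
round 2: derive path(f,a) via R2 from path(f,e), path(e,a)
round 2: derive path(f,f) via R2 from path(f,e), path(e,f)
round 2: derive path(g,a) via R2 from path(g,e), path(e,a)
round 2: derive path(g,f) via R2 from path(g,e), path(e,f)
round 2: derive path(j,e) via R2 from path(j,g), path(g,e)
round 2: derive path(j,h) via R2 from path(j,g), path(g,h)
round 3: derive path(a,a) via R2 from path(a,g), path(g,a)
round 3: derive path(a,e) via R2 from path(a,g), path(g,e)
round 3: derive path(a,f) via R2 from path(a,g), path(g,f)
round 3: derive path(a,h) via R2 from path(a,g), path(g,h)
round 3: derive path(e,g) via R2 from path(e,a), path(a,g)
round 3: derive path(e,h) via R2 from path(e,j), path(j,h)
round 3: derive path(f,g) via R2 from path(f,a), path(a,g)
round 3: derive path(f,j) via R2 from path(f,a), path(a,j)
round 3: derive path(g,g) via R2 from path(g,a), path(a,g)
round 3: derive path(g,j) via R2 from path(g,a), path(a,j)
round 3: derive path(j,a) via R2 from path(j,e), path(e,a)
round 3: derive path(j,f) via R2 from path(j,e), path(e,f)
round 3: derive path(j,j) via R2 from path(j,e), path(e,j)
round 4: derive path(f,h) via R2 from path(f,a), path(a,h)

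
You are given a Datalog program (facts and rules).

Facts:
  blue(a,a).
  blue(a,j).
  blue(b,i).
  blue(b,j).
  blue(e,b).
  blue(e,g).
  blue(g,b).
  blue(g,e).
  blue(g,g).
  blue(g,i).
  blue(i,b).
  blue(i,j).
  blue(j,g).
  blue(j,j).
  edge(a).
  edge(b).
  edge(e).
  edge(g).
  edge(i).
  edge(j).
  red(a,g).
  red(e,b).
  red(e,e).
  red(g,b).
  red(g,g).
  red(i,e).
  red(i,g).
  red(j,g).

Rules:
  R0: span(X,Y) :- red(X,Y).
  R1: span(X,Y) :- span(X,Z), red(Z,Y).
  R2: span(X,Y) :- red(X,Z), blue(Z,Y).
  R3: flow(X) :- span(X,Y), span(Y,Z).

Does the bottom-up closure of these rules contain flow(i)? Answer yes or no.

yes

round 1: derive span(a,g) via R0 from red(a,g)
round 1: derive span(e,b) via R0 from red(e,b)
round 1: derive span(e,e) via R0 from red(e,e)
round 1: derive span(g,b) via R0 from red(g,b)
round 1: derive span(g,g) via R0 from red(g,g)
round 1: derive span(i,e) via R0 from red(i,e)
round 1: derive span(i,g) via R0 from red(i,g)
round 1: derive span(j,g) via R0 from red(j,g)
round 1: derive span(a,b) via R2 from red(a,g), blue(g,b)
round 1: derive span(a,e) via R2 from red(a,g), blue(g,e)
round 1: derive span(a,i) via R2 from red(a,g), blue(g,i)
round 1: derive span(e,g) via R2 from red(e,e), blue(e,g)
round 1: derive span(e,i) via R2 from red(e,b), blue(b,i)
round 1: derive span(e,j) via R2 from red(e,b), blue(b,j)
round 1: derive span(g,e) via R2 from red(g,g), blue(g,e)
round 1: derive span(g,i) via R2 from red(g,b), blue(b,i)
round 1: derive span(g,j) via R2 from red(g,b), blue(b,j)
round 1: derive span(i,b) via R2 from red(i,e), blue(e,b)
round 1: derive span(i,i) via R2 from red(i,g), blue(g,i)
round 1: derive span(j,b) via R2 from red(j,g), blue(g,b)
round 1: derive span(j,e) via R2 from red(j,g), blue(g,e)
round 1: derive span(j,i) via R2 from red(j,g), blue(g,i)
round 2: derive flow(a) via R3 from span(a,e), span(e,b)
round 2: derive flow(e) via R3 from span(e,e), span(e,b)
round 2: derive flow(g) via R3 from span(g,e), span(e,b)
round 2: derive flow(i) via R3 from span(i,e), span(e,b)
round 2: derive flow(j) via R3 from span(j,e), span(e,b)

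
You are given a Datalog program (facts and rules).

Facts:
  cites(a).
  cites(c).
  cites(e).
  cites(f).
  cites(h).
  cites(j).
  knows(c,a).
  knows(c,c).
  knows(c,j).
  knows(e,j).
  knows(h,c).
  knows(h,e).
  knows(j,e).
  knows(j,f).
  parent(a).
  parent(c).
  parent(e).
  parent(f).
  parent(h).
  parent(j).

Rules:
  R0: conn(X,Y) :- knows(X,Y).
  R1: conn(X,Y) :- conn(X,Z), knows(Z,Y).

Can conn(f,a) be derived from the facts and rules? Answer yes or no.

round 1: derive conn(c,a) via R0 from knows(c,a)
round 1: derive conn(c,c) via R0 from knows(c,c)
round 1: derive conn(c,j) via R0 from knows(c,j)
round 1: derive conn(e,j) via R0 from knows(e,j)
round 1: derive conn(h,c) via R0 from knows(h,c)
round 1: derive conn(h,e) via R0 from knows(h,e)
round 1: derive conn(j,e) via R0 from knows(j,e)
round 1: derive conn(j,f) via R0 from knows(j,f)
round 2: derive conn(c,e) via R1 from conn(c,j), knows(j,e)
round 2: derive conn(c,f) via R1 from conn(c,j), knows(j,f)
round 2: derive conn(e,e) via R1 from conn(e,j), knows(j,e)
round 2: derive conn(e,f) via R1 from conn(e,j), knows(j,f)
round 2: derive conn(h,a) via R1 from conn(h,c), knows(c,a)
round 2: derive conn(h,j) via R1 from conn(h,c), knows(c,j)
round 2: derive conn(j,j) via R1 from conn(j,e), knows(e,j)
round 3: derive conn(h,f) via R1 from conn(h,j), knows(j,f)

no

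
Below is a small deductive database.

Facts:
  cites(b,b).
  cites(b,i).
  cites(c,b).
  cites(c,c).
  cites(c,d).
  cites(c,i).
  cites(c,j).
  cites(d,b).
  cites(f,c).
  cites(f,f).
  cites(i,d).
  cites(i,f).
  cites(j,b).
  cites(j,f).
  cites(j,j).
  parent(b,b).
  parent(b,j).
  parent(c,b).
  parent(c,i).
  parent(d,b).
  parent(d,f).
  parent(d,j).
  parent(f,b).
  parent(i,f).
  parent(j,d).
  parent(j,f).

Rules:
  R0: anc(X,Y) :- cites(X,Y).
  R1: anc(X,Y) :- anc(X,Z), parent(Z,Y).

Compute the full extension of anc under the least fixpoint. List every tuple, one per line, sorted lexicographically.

round 1: derive anc(b,b) via R0 from cites(b,b)
round 1: derive anc(b,i) via R0 from cites(b,i)
round 1: derive anc(c,b) via R0 from cites(c,b)
round 1: derive anc(c,c) via R0 from cites(c,c)
round 1: derive anc(c,d) via R0 from cites(c,d)
round 1: derive anc(c,i) via R0 from cites(c,i)
round 1: derive anc(c,j) via R0 from cites(c,j)
round 1: derive anc(d,b) via R0 from cites(d,b)
round 1: derive anc(f,c) via R0 from cites(f,c)
round 1: derive anc(f,f) via R0 from cites(f,f)
round 1: derive anc(i,d) via R0 from cites(i,d)
round 1: derive anc(i,f) via R0 from cites(i,f)
round 1: derive anc(j,b) via R0 from cites(j,b)
round 1: derive anc(j,f) via R0 from cites(j,f)
round 1: derive anc(j,j) via R0 from cites(j,j)
round 2: derive anc(b,f) via R1 from anc(b,i), parent(i,f)
round 2: derive anc(b,j) via R1 from anc(b,b), parent(b,j)
round 2: derive anc(c,f) via R1 from anc(c,d), parent(d,f)
round 2: derive anc(d,j) via R1 from anc(d,b), parent(b,j)
round 2: derive anc(f,b) via R1 from anc(f,c), parent(c,b)
round 2: derive anc(f,i) via R1 from anc(f,c), parent(c,i)
round 2: derive anc(i,b) via R1 from anc(i,d), parent(d,b)
round 2: derive anc(i,j) via R1 from anc(i,d), parent(d,j)
round 2: derive anc(j,d) via R1 from anc(j,j), parent(j,d)
round 3: derive anc(b,d) via R1 from anc(b,j), parent(j,d)
round 3: derive anc(d,d) via R1 from anc(d,j), parent(j,d)
round 3: derive anc(d,f) via R1 from anc(d,j), parent(j,f)
round 3: derive anc(f,j) via R1 from anc(f,b), parent(b,j)
round 4: derive anc(f,d) via R1 from anc(f,j), parent(j,d)

anc(b,b)
anc(b,d)
anc(b,f)
anc(b,i)
anc(b,j)
anc(c,b)
anc(c,c)
anc(c,d)
anc(c,f)
anc(c,i)
anc(c,j)
anc(d,b)
anc(d,d)
anc(d,f)
anc(d,j)
anc(f,b)
anc(f,c)
anc(f,d)
anc(f,f)
anc(f,i)
anc(f,j)
anc(i,b)
anc(i,d)
anc(i,f)
anc(i,j)
anc(j,b)
anc(j,d)
anc(j,f)
anc(j,j)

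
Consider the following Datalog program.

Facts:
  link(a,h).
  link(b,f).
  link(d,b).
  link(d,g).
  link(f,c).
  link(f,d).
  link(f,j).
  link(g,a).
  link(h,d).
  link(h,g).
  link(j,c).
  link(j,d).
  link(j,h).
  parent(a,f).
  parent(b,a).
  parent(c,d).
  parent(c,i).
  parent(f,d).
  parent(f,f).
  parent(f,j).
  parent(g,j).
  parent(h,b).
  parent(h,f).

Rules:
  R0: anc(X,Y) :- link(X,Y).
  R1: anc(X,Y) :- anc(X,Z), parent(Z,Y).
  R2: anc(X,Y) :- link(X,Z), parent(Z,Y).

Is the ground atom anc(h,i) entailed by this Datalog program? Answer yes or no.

round 1: derive anc(a,h) via R0 from link(a,h)
round 1: derive anc(b,f) via R0 from link(b,f)
round 1: derive anc(d,b) via R0 from link(d,b)
round 1: derive anc(d,g) via R0 from link(d,g)
round 1: derive anc(f,c) via R0 from link(f,c)
round 1: derive anc(f,d) via R0 from link(f,d)
round 1: derive anc(f,j) via R0 from link(f,j)
round 1: derive anc(g,a) via R0 from link(g,a)
round 1: derive anc(h,d) via R0 from link(h,d)
round 1: derive anc(h,g) via R0 from link(h,g)
round 1: derive anc(j,c) via R0 from link(j,c)
round 1: derive anc(j,d) via R0 from link(j,d)
round 1: derive anc(j,h) via R0 from link(j,h)
round 1: derive anc(a,b) via R2 from link(a,h), parent(h,b)
round 1: derive anc(a,f) via R2 from link(a,h), parent(h,f)
round 1: derive anc(b,d) via R2 from link(b,f), parent(f,d)
round 1: derive anc(b,j) via R2 from link(b,f), parent(f,j)
round 1: derive anc(d,a) via R2 from link(d,b), parent(b,a)
round 1: derive anc(d,j) via R2 from link(d,g), parent(g,j)
round 1: derive anc(f,i) via R2 from link(f,c), parent(c,i)
round 1: derive anc(g,f) via R2 from link(g,a), parent(a,f)
round 1: derive anc(h,j) via R2 from link(h,g), parent(g,j)
round 1: derive anc(j,b) via R2 from link(j,h), parent(h,b)
round 1: derive anc(j,f) via R2 from link(j,h), parent(h,f)
round 1: derive anc(j,i) via R2 from link(j,c), parent(c,i)
round 2: derive anc(a,a) via R1 from anc(a,b), parent(b,a)
round 2: derive anc(a,d) via R1 from anc(a,f), parent(f,d)
round 2: derive anc(a,j) via R1 from anc(a,f), parent(f,j)
round 2: derive anc(d,f) via R1 from anc(d,a), parent(a,f)
round 2: derive anc(g,d) via R1 from anc(g,f), parent(f,d)
round 2: derive anc(g,j) via R1 from anc(g,f), parent(f,j)
round 2: derive anc(j,a) via R1 from anc(j,b), parent(b,a)
round 2: derive anc(j,j) via R1 from anc(j,f), parent(f,j)
round 3: derive anc(d,d) via R1 from anc(d,f), parent(f,d)

no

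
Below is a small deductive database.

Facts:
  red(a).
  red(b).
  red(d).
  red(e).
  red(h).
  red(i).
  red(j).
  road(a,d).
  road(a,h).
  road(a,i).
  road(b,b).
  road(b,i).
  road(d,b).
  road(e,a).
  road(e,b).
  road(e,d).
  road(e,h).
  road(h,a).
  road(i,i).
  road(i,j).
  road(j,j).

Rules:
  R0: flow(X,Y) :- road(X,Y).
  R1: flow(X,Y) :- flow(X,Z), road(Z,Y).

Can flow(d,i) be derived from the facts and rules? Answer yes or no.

yes

round 1: derive flow(a,d) via R0 from road(a,d)
round 1: derive flow(a,h) via R0 from road(a,h)
round 1: derive flow(a,i) via R0 from road(a,i)
round 1: derive flow(b,b) via R0 from road(b,b)
round 1: derive flow(b,i) via R0 from road(b,i)
round 1: derive flow(d,b) via R0 from road(d,b)
round 1: derive flow(e,a) via R0 from road(e,a)
round 1: derive flow(e,b) via R0 from road(e,b)
round 1: derive flow(e,d) via R0 from road(e,d)
round 1: derive flow(e,h) via R0 from road(e,h)
round 1: derive flow(h,a) via R0 from road(h,a)
round 1: derive flow(i,i) via R0 from road(i,i)
round 1: derive flow(i,j) via R0 from road(i,j)
round 1: derive flow(j,j) via R0 from road(j,j)
round 2: derive flow(a,a) via R1 from flow(a,h), road(h,a)
round 2: derive flow(a,b) via R1 from flow(a,d), road(d,b)
round 2: derive flow(a,j) via R1 from flow(a,i), road(i,j)
round 2: derive flow(b,j) via R1 from flow(b,i), road(i,j)
round 2: derive flow(d,i) via R1 from flow(d,b), road(b,i)
round 2: derive flow(e,i) via R1 from flow(e,a), road(a,i)
round 2: derive flow(h,d) via R1 from flow(h,a), road(a,d)
round 2: derive flow(h,h) via R1 from flow(h,a), road(a,h)
round 2: derive flow(h,i) via R1 from flow(h,a), road(a,i)
round 3: derive flow(d,j) via R1 from flow(d,i), road(i,j)
round 3: derive flow(e,j) via R1 from flow(e,i), road(i,j)
round 3: derive flow(h,b) via R1 from flow(h,d), road(d,b)
round 3: derive flow(h,j) via R1 from flow(h,i), road(i,j)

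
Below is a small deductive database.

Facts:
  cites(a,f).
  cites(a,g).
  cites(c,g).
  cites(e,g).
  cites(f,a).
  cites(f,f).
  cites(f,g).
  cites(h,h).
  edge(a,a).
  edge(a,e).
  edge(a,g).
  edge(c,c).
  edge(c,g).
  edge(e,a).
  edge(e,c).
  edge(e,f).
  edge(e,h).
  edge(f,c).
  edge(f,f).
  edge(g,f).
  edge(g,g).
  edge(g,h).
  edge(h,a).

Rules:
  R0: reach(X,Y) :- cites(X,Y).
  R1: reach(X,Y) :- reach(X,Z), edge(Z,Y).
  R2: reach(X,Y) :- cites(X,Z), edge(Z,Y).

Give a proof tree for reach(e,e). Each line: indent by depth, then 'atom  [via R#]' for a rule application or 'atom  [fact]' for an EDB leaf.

round 1: derive reach(a,f) via R0 from cites(a,f)
round 1: derive reach(a,g) via R0 from cites(a,g)
round 1: derive reach(c,g) via R0 from cites(c,g)
round 1: derive reach(e,g) via R0 from cites(e,g)
round 1: derive reach(f,a) via R0 from cites(f,a)
round 1: derive reach(f,f) via R0 from cites(f,f)
round 1: derive reach(f,g) via R0 from cites(f,g)
round 1: derive reach(h,h) via R0 from cites(h,h)
round 1: derive reach(a,c) via R2 from cites(a,f), edge(f,c)
round 1: derive reach(a,h) via R2 from cites(a,g), edge(g,h)
round 1: derive reach(c,f) via R2 from cites(c,g), edge(g,f)
round 1: derive reach(c,h) via R2 from cites(c,g), edge(g,h)
round 1: derive reach(e,f) via R2 from cites(e,g), edge(g,f)
round 1: derive reach(e,h) via R2 from cites(e,g), edge(g,h)
round 1: derive reach(f,c) via R2 from cites(f,f), edge(f,c)
round 1: derive reach(f,e) via R2 from cites(f,a), edge(a,e)
round 1: derive reach(f,h) via R2 from cites(f,g), edge(g,h)
round 1: derive reach(h,a) via R2 from cites(h,h), edge(h,a)
round 2: derive reach(a,a) via R1 from reach(a,h), edge(h,a)
round 2: derive reach(c,a) via R1 from reach(c,h), edge(h,a)
round 2: derive reach(c,c) via R1 from reach(c,f), edge(f,c)
round 2: derive reach(e,a) via R1 from reach(e,h), edge(h,a)
round 2: derive reach(e,c) via R1 from reach(e,f), edge(f,c)
round 2: derive reach(h,e) via R1 from reach(h,a), edge(a,e)
round 2: derive reach(h,g) via R1 from reach(h,a), edge(a,g)
round 3: derive reach(a,e) via R1 from reach(a,a), edge(a,e)
round 3: derive reach(c,e) via R1 from reach(c,a), edge(a,e)
round 3: derive reach(e,e) via R1 from reach(e,a), edge(a,e)
round 3: derive reach(h,c) via R1 from reach(h,e), edge(e,c)
round 3: derive reach(h,f) via R1 from reach(h,e), edge(e,f)

reach(e,e)  [via R1]
  reach(e,a)  [via R1]
    reach(e,h)  [via R2]
      cites(e,g)  [fact]
      edge(g,h)  [fact]
    edge(h,a)  [fact]
  edge(a,e)  [fact]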